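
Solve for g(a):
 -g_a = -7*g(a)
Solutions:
 g(a) = C1*exp(7*a)


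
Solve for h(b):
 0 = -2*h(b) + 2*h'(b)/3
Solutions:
 h(b) = C1*exp(3*b)


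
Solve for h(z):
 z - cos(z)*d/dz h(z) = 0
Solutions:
 h(z) = C1 + Integral(z/cos(z), z)


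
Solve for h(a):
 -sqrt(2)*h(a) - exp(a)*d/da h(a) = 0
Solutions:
 h(a) = C1*exp(sqrt(2)*exp(-a))


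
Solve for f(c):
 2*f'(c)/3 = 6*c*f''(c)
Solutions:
 f(c) = C1 + C2*c^(10/9)


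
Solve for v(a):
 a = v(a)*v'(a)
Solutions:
 v(a) = -sqrt(C1 + a^2)
 v(a) = sqrt(C1 + a^2)


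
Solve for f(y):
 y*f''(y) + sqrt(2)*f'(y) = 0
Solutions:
 f(y) = C1 + C2*y^(1 - sqrt(2))


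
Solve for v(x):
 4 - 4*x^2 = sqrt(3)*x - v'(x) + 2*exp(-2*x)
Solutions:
 v(x) = C1 + 4*x^3/3 + sqrt(3)*x^2/2 - 4*x - exp(-2*x)


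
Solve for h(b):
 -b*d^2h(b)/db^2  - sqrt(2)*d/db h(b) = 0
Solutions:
 h(b) = C1 + C2*b^(1 - sqrt(2))


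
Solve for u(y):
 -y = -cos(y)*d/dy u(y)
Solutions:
 u(y) = C1 + Integral(y/cos(y), y)


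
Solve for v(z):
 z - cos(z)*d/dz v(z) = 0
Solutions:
 v(z) = C1 + Integral(z/cos(z), z)


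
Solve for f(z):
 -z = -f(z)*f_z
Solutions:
 f(z) = -sqrt(C1 + z^2)
 f(z) = sqrt(C1 + z^2)


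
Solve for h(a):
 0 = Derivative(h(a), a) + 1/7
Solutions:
 h(a) = C1 - a/7


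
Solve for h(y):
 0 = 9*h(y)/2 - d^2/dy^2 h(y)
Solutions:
 h(y) = C1*exp(-3*sqrt(2)*y/2) + C2*exp(3*sqrt(2)*y/2)


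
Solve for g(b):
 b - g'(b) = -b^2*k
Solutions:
 g(b) = C1 + b^3*k/3 + b^2/2


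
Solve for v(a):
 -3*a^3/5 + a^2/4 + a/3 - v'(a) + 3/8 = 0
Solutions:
 v(a) = C1 - 3*a^4/20 + a^3/12 + a^2/6 + 3*a/8


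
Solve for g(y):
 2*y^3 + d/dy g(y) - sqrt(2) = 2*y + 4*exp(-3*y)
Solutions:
 g(y) = C1 - y^4/2 + y^2 + sqrt(2)*y - 4*exp(-3*y)/3


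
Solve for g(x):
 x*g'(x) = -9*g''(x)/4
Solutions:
 g(x) = C1 + C2*erf(sqrt(2)*x/3)


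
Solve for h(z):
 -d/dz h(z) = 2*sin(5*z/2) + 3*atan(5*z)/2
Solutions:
 h(z) = C1 - 3*z*atan(5*z)/2 + 3*log(25*z^2 + 1)/20 + 4*cos(5*z/2)/5


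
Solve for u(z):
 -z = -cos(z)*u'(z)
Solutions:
 u(z) = C1 + Integral(z/cos(z), z)


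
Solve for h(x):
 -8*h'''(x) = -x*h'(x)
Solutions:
 h(x) = C1 + Integral(C2*airyai(x/2) + C3*airybi(x/2), x)


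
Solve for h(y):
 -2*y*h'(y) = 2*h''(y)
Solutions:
 h(y) = C1 + C2*erf(sqrt(2)*y/2)


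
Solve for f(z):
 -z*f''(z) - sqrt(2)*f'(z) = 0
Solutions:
 f(z) = C1 + C2*z^(1 - sqrt(2))


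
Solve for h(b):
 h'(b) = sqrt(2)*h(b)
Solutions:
 h(b) = C1*exp(sqrt(2)*b)


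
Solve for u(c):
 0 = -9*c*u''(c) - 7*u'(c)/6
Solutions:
 u(c) = C1 + C2*c^(47/54)


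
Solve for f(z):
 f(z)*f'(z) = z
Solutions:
 f(z) = -sqrt(C1 + z^2)
 f(z) = sqrt(C1 + z^2)


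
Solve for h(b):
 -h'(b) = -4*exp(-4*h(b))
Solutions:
 h(b) = log(-I*(C1 + 16*b)^(1/4))
 h(b) = log(I*(C1 + 16*b)^(1/4))
 h(b) = log(-(C1 + 16*b)^(1/4))
 h(b) = log(C1 + 16*b)/4


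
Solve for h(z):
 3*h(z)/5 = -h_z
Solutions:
 h(z) = C1*exp(-3*z/5)


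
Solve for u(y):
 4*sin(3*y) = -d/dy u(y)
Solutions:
 u(y) = C1 + 4*cos(3*y)/3


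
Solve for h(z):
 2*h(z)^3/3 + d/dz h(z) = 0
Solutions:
 h(z) = -sqrt(6)*sqrt(-1/(C1 - 2*z))/2
 h(z) = sqrt(6)*sqrt(-1/(C1 - 2*z))/2


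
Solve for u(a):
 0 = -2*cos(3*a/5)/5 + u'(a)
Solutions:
 u(a) = C1 + 2*sin(3*a/5)/3


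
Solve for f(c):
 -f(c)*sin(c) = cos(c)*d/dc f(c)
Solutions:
 f(c) = C1*cos(c)


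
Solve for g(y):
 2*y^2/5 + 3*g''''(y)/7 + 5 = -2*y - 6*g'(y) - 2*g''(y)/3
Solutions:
 g(y) = C1 + C2*exp(-7^(1/3)*y*(-3*(27 + sqrt(59217)/9)^(1/3) + 2*7^(1/3)/(27 + sqrt(59217)/9)^(1/3))/18)*sin(sqrt(3)*y*(14/(189 + 7*sqrt(59217)/9)^(1/3) + 3*(189 + 7*sqrt(59217)/9)^(1/3))/18) + C3*exp(-7^(1/3)*y*(-3*(27 + sqrt(59217)/9)^(1/3) + 2*7^(1/3)/(27 + sqrt(59217)/9)^(1/3))/18)*cos(sqrt(3)*y*(14/(189 + 7*sqrt(59217)/9)^(1/3) + 3*(189 + 7*sqrt(59217)/9)^(1/3))/18) + C4*exp(7^(1/3)*y*(-3*(27 + sqrt(59217)/9)^(1/3) + 2*7^(1/3)/(27 + sqrt(59217)/9)^(1/3))/9) - y^3/45 - 43*y^2/270 - 1939*y/2430


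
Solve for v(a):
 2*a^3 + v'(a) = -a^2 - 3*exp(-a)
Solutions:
 v(a) = C1 - a^4/2 - a^3/3 + 3*exp(-a)


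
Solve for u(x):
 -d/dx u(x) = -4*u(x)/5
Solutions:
 u(x) = C1*exp(4*x/5)


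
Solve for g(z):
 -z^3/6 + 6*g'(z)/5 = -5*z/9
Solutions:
 g(z) = C1 + 5*z^4/144 - 25*z^2/108


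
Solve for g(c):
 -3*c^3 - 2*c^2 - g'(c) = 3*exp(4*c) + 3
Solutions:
 g(c) = C1 - 3*c^4/4 - 2*c^3/3 - 3*c - 3*exp(4*c)/4


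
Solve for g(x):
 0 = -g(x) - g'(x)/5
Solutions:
 g(x) = C1*exp(-5*x)


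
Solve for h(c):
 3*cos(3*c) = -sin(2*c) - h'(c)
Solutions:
 h(c) = C1 - sin(3*c) + cos(2*c)/2


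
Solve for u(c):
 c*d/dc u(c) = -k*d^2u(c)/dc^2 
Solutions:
 u(c) = C1 + C2*sqrt(k)*erf(sqrt(2)*c*sqrt(1/k)/2)


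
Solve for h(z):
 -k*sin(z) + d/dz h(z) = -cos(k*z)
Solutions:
 h(z) = C1 - k*cos(z) - sin(k*z)/k


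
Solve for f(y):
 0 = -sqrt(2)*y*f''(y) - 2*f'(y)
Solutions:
 f(y) = C1 + C2*y^(1 - sqrt(2))


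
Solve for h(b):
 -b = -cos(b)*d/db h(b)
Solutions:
 h(b) = C1 + Integral(b/cos(b), b)


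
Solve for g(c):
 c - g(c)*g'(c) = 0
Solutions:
 g(c) = -sqrt(C1 + c^2)
 g(c) = sqrt(C1 + c^2)


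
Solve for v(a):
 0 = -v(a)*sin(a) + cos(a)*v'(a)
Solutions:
 v(a) = C1/cos(a)


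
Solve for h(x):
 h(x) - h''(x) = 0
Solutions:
 h(x) = C1*exp(-x) + C2*exp(x)


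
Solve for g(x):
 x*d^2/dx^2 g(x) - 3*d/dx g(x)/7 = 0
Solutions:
 g(x) = C1 + C2*x^(10/7)


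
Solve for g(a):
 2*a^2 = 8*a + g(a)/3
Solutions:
 g(a) = 6*a*(a - 4)


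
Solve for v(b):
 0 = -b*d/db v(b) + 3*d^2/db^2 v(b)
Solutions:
 v(b) = C1 + C2*erfi(sqrt(6)*b/6)


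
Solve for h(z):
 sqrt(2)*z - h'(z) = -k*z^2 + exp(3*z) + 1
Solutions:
 h(z) = C1 + k*z^3/3 + sqrt(2)*z^2/2 - z - exp(3*z)/3


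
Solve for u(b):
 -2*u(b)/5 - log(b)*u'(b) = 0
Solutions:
 u(b) = C1*exp(-2*li(b)/5)


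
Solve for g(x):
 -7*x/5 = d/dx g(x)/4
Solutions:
 g(x) = C1 - 14*x^2/5


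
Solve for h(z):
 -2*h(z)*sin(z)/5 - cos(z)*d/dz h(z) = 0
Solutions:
 h(z) = C1*cos(z)^(2/5)


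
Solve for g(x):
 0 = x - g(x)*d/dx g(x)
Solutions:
 g(x) = -sqrt(C1 + x^2)
 g(x) = sqrt(C1 + x^2)


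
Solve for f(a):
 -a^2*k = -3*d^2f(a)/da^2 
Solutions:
 f(a) = C1 + C2*a + a^4*k/36


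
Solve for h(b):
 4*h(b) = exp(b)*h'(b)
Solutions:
 h(b) = C1*exp(-4*exp(-b))


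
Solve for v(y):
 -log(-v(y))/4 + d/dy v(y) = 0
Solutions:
 -li(-v(y)) = C1 + y/4


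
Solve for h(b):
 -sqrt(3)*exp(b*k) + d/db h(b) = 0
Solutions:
 h(b) = C1 + sqrt(3)*exp(b*k)/k


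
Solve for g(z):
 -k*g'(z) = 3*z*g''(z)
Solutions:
 g(z) = C1 + z^(1 - re(k)/3)*(C2*sin(log(z)*Abs(im(k))/3) + C3*cos(log(z)*im(k)/3))


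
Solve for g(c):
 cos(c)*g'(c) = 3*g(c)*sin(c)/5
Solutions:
 g(c) = C1/cos(c)^(3/5)


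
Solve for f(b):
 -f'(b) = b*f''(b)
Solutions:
 f(b) = C1 + C2*log(b)


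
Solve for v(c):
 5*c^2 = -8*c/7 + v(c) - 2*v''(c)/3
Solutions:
 v(c) = C1*exp(-sqrt(6)*c/2) + C2*exp(sqrt(6)*c/2) + 5*c^2 + 8*c/7 + 20/3


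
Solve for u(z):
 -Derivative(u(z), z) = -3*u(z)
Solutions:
 u(z) = C1*exp(3*z)


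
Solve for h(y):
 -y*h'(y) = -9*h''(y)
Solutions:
 h(y) = C1 + C2*erfi(sqrt(2)*y/6)


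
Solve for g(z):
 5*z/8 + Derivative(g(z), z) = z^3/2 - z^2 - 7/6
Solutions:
 g(z) = C1 + z^4/8 - z^3/3 - 5*z^2/16 - 7*z/6


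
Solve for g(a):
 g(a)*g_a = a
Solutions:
 g(a) = -sqrt(C1 + a^2)
 g(a) = sqrt(C1 + a^2)


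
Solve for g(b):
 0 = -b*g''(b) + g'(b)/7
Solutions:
 g(b) = C1 + C2*b^(8/7)


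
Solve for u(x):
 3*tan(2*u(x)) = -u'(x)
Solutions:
 u(x) = -asin(C1*exp(-6*x))/2 + pi/2
 u(x) = asin(C1*exp(-6*x))/2


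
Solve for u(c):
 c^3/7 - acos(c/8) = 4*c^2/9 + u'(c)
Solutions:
 u(c) = C1 + c^4/28 - 4*c^3/27 - c*acos(c/8) + sqrt(64 - c^2)


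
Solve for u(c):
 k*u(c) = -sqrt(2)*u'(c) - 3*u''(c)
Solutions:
 u(c) = C1*exp(sqrt(2)*c*(sqrt(1 - 6*k) - 1)/6) + C2*exp(-sqrt(2)*c*(sqrt(1 - 6*k) + 1)/6)


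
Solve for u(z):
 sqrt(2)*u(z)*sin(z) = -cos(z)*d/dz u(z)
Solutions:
 u(z) = C1*cos(z)^(sqrt(2))


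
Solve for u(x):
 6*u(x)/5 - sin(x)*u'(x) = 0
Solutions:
 u(x) = C1*(cos(x) - 1)^(3/5)/(cos(x) + 1)^(3/5)


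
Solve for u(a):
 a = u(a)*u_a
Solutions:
 u(a) = -sqrt(C1 + a^2)
 u(a) = sqrt(C1 + a^2)


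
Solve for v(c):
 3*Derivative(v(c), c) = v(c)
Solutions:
 v(c) = C1*exp(c/3)


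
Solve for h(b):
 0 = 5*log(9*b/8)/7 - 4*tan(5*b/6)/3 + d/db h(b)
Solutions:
 h(b) = C1 - 5*b*log(b)/7 - 10*b*log(3)/7 + 5*b/7 + 15*b*log(2)/7 - 8*log(cos(5*b/6))/5


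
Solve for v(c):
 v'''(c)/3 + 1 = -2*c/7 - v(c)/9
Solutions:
 v(c) = C3*exp(-3^(2/3)*c/3) - 18*c/7 + (C1*sin(3^(1/6)*c/2) + C2*cos(3^(1/6)*c/2))*exp(3^(2/3)*c/6) - 9


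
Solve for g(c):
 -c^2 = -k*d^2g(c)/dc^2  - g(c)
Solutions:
 g(c) = C1*exp(-c*sqrt(-1/k)) + C2*exp(c*sqrt(-1/k)) + c^2 - 2*k


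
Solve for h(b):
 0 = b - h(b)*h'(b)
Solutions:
 h(b) = -sqrt(C1 + b^2)
 h(b) = sqrt(C1 + b^2)


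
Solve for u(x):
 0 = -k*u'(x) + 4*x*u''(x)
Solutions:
 u(x) = C1 + x^(re(k)/4 + 1)*(C2*sin(log(x)*Abs(im(k))/4) + C3*cos(log(x)*im(k)/4))


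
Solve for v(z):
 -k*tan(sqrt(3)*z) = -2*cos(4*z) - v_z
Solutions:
 v(z) = C1 - sqrt(3)*k*log(cos(sqrt(3)*z))/3 - sin(4*z)/2


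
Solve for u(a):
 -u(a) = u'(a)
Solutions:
 u(a) = C1*exp(-a)


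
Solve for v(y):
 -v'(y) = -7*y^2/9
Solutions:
 v(y) = C1 + 7*y^3/27


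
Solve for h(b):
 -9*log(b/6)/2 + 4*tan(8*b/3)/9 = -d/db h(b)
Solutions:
 h(b) = C1 + 9*b*log(b)/2 - 9*b*log(6)/2 - 9*b/2 + log(cos(8*b/3))/6


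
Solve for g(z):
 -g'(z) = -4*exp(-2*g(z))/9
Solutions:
 g(z) = log(-sqrt(C1 + 8*z)) - log(3)
 g(z) = log(C1 + 8*z)/2 - log(3)


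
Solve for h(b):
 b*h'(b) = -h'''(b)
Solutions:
 h(b) = C1 + Integral(C2*airyai(-b) + C3*airybi(-b), b)


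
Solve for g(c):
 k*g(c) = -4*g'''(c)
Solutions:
 g(c) = C1*exp(2^(1/3)*c*(-k)^(1/3)/2) + C2*exp(2^(1/3)*c*(-k)^(1/3)*(-1 + sqrt(3)*I)/4) + C3*exp(-2^(1/3)*c*(-k)^(1/3)*(1 + sqrt(3)*I)/4)


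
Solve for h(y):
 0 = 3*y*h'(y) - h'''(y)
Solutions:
 h(y) = C1 + Integral(C2*airyai(3^(1/3)*y) + C3*airybi(3^(1/3)*y), y)


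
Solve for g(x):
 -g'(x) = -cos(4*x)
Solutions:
 g(x) = C1 + sin(4*x)/4


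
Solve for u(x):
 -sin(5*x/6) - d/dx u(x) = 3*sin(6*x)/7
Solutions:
 u(x) = C1 + 6*cos(5*x/6)/5 + cos(6*x)/14


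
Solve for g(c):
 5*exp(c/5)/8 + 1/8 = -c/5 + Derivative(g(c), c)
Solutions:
 g(c) = C1 + c^2/10 + c/8 + 25*exp(c/5)/8


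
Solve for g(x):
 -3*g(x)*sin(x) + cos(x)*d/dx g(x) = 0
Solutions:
 g(x) = C1/cos(x)^3


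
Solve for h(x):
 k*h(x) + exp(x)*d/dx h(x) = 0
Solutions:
 h(x) = C1*exp(k*exp(-x))


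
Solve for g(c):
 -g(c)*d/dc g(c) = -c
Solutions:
 g(c) = -sqrt(C1 + c^2)
 g(c) = sqrt(C1 + c^2)


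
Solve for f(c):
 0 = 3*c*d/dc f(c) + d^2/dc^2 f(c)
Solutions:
 f(c) = C1 + C2*erf(sqrt(6)*c/2)


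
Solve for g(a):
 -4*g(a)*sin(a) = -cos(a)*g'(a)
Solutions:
 g(a) = C1/cos(a)^4


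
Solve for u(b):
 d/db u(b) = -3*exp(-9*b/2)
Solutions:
 u(b) = C1 + 2*exp(-9*b/2)/3


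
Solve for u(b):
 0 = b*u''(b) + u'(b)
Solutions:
 u(b) = C1 + C2*log(b)


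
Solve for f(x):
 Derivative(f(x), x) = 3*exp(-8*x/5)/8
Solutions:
 f(x) = C1 - 15*exp(-8*x/5)/64


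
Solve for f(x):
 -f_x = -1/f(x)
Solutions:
 f(x) = -sqrt(C1 + 2*x)
 f(x) = sqrt(C1 + 2*x)


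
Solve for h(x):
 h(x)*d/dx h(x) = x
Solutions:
 h(x) = -sqrt(C1 + x^2)
 h(x) = sqrt(C1 + x^2)


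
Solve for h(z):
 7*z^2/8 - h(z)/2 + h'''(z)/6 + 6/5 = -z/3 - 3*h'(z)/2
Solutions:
 h(z) = C1*exp(6^(1/3)*z*(-2^(1/3)*(1 + sqrt(13))^(1/3) + 2*3^(1/3)/(1 + sqrt(13))^(1/3))/4)*sin(2^(1/3)*3^(1/6)*z*(6/(1 + sqrt(13))^(1/3) + 2^(1/3)*3^(2/3)*(1 + sqrt(13))^(1/3))/4) + C2*exp(6^(1/3)*z*(-2^(1/3)*(1 + sqrt(13))^(1/3) + 2*3^(1/3)/(1 + sqrt(13))^(1/3))/4)*cos(2^(1/3)*3^(1/6)*z*(6/(1 + sqrt(13))^(1/3) + 2^(1/3)*3^(2/3)*(1 + sqrt(13))^(1/3))/4) + C3*exp(6^(1/3)*z*(-3^(1/3)/(1 + sqrt(13))^(1/3) + 2^(1/3)*(1 + sqrt(13))^(1/3)/2)) + 7*z^2/4 + 67*z/6 + 359/10


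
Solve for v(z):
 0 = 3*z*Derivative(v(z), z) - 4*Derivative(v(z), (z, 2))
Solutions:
 v(z) = C1 + C2*erfi(sqrt(6)*z/4)


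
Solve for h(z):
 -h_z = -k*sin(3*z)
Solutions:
 h(z) = C1 - k*cos(3*z)/3


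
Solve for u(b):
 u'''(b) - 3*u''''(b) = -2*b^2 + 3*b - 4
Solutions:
 u(b) = C1 + C2*b + C3*b^2 + C4*exp(b/3) - b^5/30 - 3*b^4/8 - 31*b^3/6


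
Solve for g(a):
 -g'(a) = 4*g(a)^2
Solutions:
 g(a) = 1/(C1 + 4*a)


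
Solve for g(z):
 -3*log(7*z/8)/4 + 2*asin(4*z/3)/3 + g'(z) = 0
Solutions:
 g(z) = C1 + 3*z*log(z)/4 - 2*z*asin(4*z/3)/3 - 9*z*log(2)/4 - 3*z/4 + 3*z*log(7)/4 - sqrt(9 - 16*z^2)/6


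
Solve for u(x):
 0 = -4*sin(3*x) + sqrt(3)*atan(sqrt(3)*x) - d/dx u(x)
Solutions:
 u(x) = C1 + sqrt(3)*(x*atan(sqrt(3)*x) - sqrt(3)*log(3*x^2 + 1)/6) + 4*cos(3*x)/3


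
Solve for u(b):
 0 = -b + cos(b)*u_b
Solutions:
 u(b) = C1 + Integral(b/cos(b), b)


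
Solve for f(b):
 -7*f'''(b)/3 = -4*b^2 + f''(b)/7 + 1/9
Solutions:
 f(b) = C1 + C2*b + C3*exp(-3*b/49) + 7*b^4/3 - 1372*b^3/9 + 134449*b^2/18


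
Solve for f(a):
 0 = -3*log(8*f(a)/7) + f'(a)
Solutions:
 -Integral(1/(log(_y) - log(7) + 3*log(2)), (_y, f(a)))/3 = C1 - a


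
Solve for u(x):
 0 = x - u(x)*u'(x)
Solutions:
 u(x) = -sqrt(C1 + x^2)
 u(x) = sqrt(C1 + x^2)


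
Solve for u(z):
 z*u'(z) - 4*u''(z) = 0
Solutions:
 u(z) = C1 + C2*erfi(sqrt(2)*z/4)


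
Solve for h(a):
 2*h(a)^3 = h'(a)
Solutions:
 h(a) = -sqrt(2)*sqrt(-1/(C1 + 2*a))/2
 h(a) = sqrt(2)*sqrt(-1/(C1 + 2*a))/2


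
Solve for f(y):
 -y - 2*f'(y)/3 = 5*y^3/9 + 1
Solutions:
 f(y) = C1 - 5*y^4/24 - 3*y^2/4 - 3*y/2


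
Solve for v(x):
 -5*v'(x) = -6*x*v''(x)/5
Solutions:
 v(x) = C1 + C2*x^(31/6)


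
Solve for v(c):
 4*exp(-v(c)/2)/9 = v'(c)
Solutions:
 v(c) = 2*log(C1 + 2*c/9)


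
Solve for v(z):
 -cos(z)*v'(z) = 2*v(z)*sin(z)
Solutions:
 v(z) = C1*cos(z)^2


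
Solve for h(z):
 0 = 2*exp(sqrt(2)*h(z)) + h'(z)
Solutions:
 h(z) = sqrt(2)*(2*log(1/(C1 + 2*z)) - log(2))/4


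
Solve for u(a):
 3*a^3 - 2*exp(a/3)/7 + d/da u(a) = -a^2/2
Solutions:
 u(a) = C1 - 3*a^4/4 - a^3/6 + 6*exp(a/3)/7


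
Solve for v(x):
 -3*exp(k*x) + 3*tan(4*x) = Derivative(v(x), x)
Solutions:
 v(x) = C1 - 3*Piecewise((exp(k*x)/k, Ne(k, 0)), (x, True)) - 3*log(cos(4*x))/4


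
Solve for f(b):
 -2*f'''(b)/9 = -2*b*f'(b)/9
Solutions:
 f(b) = C1 + Integral(C2*airyai(b) + C3*airybi(b), b)


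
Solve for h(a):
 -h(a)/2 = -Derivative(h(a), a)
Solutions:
 h(a) = C1*exp(a/2)


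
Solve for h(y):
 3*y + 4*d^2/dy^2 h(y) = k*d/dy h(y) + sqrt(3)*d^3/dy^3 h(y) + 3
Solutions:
 h(y) = C1 + C2*exp(sqrt(3)*y*(2 - sqrt(-sqrt(3)*k + 4))/3) + C3*exp(sqrt(3)*y*(sqrt(-sqrt(3)*k + 4) + 2)/3) + 3*y^2/(2*k) - 3*y/k + 12*y/k^2


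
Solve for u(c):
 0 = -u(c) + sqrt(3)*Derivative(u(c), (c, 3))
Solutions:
 u(c) = C3*exp(3^(5/6)*c/3) + (C1*sin(3^(1/3)*c/2) + C2*cos(3^(1/3)*c/2))*exp(-3^(5/6)*c/6)


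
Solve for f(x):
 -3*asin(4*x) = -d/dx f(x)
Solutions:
 f(x) = C1 + 3*x*asin(4*x) + 3*sqrt(1 - 16*x^2)/4


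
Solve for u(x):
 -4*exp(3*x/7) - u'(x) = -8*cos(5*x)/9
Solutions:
 u(x) = C1 - 28*exp(3*x/7)/3 + 8*sin(5*x)/45


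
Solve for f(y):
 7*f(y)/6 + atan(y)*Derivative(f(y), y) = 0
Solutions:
 f(y) = C1*exp(-7*Integral(1/atan(y), y)/6)


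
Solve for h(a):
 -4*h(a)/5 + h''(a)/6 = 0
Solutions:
 h(a) = C1*exp(-2*sqrt(30)*a/5) + C2*exp(2*sqrt(30)*a/5)


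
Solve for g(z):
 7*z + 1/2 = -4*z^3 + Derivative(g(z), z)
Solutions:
 g(z) = C1 + z^4 + 7*z^2/2 + z/2


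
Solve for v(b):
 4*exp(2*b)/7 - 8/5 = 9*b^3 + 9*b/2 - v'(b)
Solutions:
 v(b) = C1 + 9*b^4/4 + 9*b^2/4 + 8*b/5 - 2*exp(2*b)/7


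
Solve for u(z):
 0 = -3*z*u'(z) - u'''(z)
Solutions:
 u(z) = C1 + Integral(C2*airyai(-3^(1/3)*z) + C3*airybi(-3^(1/3)*z), z)


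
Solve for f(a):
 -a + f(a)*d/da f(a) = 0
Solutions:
 f(a) = -sqrt(C1 + a^2)
 f(a) = sqrt(C1 + a^2)


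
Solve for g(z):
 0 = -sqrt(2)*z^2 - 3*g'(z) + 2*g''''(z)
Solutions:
 g(z) = C1 + C4*exp(2^(2/3)*3^(1/3)*z/2) - sqrt(2)*z^3/9 + (C2*sin(2^(2/3)*3^(5/6)*z/4) + C3*cos(2^(2/3)*3^(5/6)*z/4))*exp(-2^(2/3)*3^(1/3)*z/4)


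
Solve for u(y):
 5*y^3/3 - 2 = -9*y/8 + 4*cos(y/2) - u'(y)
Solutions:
 u(y) = C1 - 5*y^4/12 - 9*y^2/16 + 2*y + 8*sin(y/2)


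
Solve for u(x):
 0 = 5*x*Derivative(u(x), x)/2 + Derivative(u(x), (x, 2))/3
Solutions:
 u(x) = C1 + C2*erf(sqrt(15)*x/2)


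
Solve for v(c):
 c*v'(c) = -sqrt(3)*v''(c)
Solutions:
 v(c) = C1 + C2*erf(sqrt(2)*3^(3/4)*c/6)


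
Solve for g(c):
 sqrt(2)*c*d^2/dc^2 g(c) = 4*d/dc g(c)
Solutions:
 g(c) = C1 + C2*c^(1 + 2*sqrt(2))


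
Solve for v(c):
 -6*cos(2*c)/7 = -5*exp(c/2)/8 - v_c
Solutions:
 v(c) = C1 - 5*exp(c/2)/4 + 3*sin(2*c)/7


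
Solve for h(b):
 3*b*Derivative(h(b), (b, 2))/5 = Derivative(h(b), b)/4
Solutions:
 h(b) = C1 + C2*b^(17/12)


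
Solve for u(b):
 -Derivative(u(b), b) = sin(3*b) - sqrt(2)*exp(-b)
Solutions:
 u(b) = C1 + cos(3*b)/3 - sqrt(2)*exp(-b)


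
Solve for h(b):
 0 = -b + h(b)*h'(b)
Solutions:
 h(b) = -sqrt(C1 + b^2)
 h(b) = sqrt(C1 + b^2)


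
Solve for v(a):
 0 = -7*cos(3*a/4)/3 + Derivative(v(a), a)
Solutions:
 v(a) = C1 + 28*sin(3*a/4)/9


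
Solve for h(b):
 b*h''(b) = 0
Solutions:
 h(b) = C1 + C2*b


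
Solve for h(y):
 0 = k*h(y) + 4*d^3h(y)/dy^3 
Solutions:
 h(y) = C1*exp(2^(1/3)*y*(-k)^(1/3)/2) + C2*exp(2^(1/3)*y*(-k)^(1/3)*(-1 + sqrt(3)*I)/4) + C3*exp(-2^(1/3)*y*(-k)^(1/3)*(1 + sqrt(3)*I)/4)


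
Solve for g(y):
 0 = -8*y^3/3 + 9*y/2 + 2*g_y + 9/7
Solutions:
 g(y) = C1 + y^4/3 - 9*y^2/8 - 9*y/14


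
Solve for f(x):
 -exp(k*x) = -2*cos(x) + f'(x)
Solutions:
 f(x) = C1 + 2*sin(x) - exp(k*x)/k


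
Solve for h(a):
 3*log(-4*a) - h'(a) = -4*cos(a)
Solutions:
 h(a) = C1 + 3*a*log(-a) - 3*a + 6*a*log(2) + 4*sin(a)


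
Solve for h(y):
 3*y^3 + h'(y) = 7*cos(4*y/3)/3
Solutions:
 h(y) = C1 - 3*y^4/4 + 7*sin(4*y/3)/4


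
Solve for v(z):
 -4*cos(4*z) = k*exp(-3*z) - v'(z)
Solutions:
 v(z) = C1 - k*exp(-3*z)/3 + sin(4*z)


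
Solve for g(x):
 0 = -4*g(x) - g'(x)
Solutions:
 g(x) = C1*exp(-4*x)


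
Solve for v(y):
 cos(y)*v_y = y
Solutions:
 v(y) = C1 + Integral(y/cos(y), y)


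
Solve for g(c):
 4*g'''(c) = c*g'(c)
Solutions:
 g(c) = C1 + Integral(C2*airyai(2^(1/3)*c/2) + C3*airybi(2^(1/3)*c/2), c)


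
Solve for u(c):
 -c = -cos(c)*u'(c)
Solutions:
 u(c) = C1 + Integral(c/cos(c), c)


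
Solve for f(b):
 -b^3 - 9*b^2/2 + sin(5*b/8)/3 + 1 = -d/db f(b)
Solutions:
 f(b) = C1 + b^4/4 + 3*b^3/2 - b + 8*cos(5*b/8)/15


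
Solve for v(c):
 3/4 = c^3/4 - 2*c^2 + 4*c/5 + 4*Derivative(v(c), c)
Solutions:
 v(c) = C1 - c^4/64 + c^3/6 - c^2/10 + 3*c/16


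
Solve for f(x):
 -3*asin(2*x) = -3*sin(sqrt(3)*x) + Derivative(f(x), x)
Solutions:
 f(x) = C1 - 3*x*asin(2*x) - 3*sqrt(1 - 4*x^2)/2 - sqrt(3)*cos(sqrt(3)*x)


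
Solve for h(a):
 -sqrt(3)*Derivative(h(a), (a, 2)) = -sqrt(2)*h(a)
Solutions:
 h(a) = C1*exp(-2^(1/4)*3^(3/4)*a/3) + C2*exp(2^(1/4)*3^(3/4)*a/3)


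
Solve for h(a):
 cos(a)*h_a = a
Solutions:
 h(a) = C1 + Integral(a/cos(a), a)


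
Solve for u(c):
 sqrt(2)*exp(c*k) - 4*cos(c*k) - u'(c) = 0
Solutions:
 u(c) = C1 + sqrt(2)*exp(c*k)/k - 4*sin(c*k)/k


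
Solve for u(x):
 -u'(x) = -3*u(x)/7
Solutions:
 u(x) = C1*exp(3*x/7)


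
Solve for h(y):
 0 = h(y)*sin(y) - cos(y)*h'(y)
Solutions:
 h(y) = C1/cos(y)


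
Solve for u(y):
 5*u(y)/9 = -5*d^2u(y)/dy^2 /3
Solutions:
 u(y) = C1*sin(sqrt(3)*y/3) + C2*cos(sqrt(3)*y/3)


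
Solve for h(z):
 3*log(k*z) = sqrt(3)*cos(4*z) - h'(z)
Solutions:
 h(z) = C1 - 3*z*log(k*z) + 3*z + sqrt(3)*sin(4*z)/4


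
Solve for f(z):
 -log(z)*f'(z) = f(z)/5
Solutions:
 f(z) = C1*exp(-li(z)/5)


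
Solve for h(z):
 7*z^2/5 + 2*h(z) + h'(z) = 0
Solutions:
 h(z) = C1*exp(-2*z) - 7*z^2/10 + 7*z/10 - 7/20


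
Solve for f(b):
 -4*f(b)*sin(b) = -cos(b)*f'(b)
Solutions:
 f(b) = C1/cos(b)^4


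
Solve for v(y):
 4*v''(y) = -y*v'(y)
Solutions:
 v(y) = C1 + C2*erf(sqrt(2)*y/4)


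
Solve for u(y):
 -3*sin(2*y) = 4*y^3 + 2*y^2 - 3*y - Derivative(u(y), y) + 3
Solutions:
 u(y) = C1 + y^4 + 2*y^3/3 - 3*y^2/2 + 3*y - 3*cos(2*y)/2


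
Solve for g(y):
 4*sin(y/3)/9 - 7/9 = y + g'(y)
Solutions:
 g(y) = C1 - y^2/2 - 7*y/9 - 4*cos(y/3)/3


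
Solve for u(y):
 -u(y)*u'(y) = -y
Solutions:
 u(y) = -sqrt(C1 + y^2)
 u(y) = sqrt(C1 + y^2)


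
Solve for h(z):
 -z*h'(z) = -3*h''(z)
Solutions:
 h(z) = C1 + C2*erfi(sqrt(6)*z/6)


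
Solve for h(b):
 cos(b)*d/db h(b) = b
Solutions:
 h(b) = C1 + Integral(b/cos(b), b)


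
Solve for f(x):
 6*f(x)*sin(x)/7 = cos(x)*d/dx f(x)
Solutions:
 f(x) = C1/cos(x)^(6/7)


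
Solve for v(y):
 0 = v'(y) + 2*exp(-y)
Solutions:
 v(y) = C1 + 2*exp(-y)


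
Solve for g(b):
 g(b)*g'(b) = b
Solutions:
 g(b) = -sqrt(C1 + b^2)
 g(b) = sqrt(C1 + b^2)


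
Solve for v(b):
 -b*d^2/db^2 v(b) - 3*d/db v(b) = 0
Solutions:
 v(b) = C1 + C2/b^2


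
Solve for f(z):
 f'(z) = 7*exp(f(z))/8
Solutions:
 f(z) = log(-1/(C1 + 7*z)) + 3*log(2)


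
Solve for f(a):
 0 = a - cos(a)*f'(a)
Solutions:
 f(a) = C1 + Integral(a/cos(a), a)


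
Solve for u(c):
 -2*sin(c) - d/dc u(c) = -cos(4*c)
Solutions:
 u(c) = C1 + sin(4*c)/4 + 2*cos(c)


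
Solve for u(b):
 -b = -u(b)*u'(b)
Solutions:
 u(b) = -sqrt(C1 + b^2)
 u(b) = sqrt(C1 + b^2)


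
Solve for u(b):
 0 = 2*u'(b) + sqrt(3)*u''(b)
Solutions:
 u(b) = C1 + C2*exp(-2*sqrt(3)*b/3)


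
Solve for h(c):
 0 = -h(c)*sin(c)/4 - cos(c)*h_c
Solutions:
 h(c) = C1*cos(c)^(1/4)


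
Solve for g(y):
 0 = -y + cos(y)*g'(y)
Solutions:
 g(y) = C1 + Integral(y/cos(y), y)


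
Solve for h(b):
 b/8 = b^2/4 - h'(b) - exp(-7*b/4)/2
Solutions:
 h(b) = C1 + b^3/12 - b^2/16 + 2*exp(-7*b/4)/7


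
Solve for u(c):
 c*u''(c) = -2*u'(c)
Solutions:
 u(c) = C1 + C2/c


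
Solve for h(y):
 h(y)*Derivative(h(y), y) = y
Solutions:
 h(y) = -sqrt(C1 + y^2)
 h(y) = sqrt(C1 + y^2)


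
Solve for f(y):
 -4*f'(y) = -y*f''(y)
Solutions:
 f(y) = C1 + C2*y^5


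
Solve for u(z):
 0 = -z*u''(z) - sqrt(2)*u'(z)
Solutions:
 u(z) = C1 + C2*z^(1 - sqrt(2))


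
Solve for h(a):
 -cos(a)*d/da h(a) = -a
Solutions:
 h(a) = C1 + Integral(a/cos(a), a)


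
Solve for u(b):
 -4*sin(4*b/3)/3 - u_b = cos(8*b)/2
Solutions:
 u(b) = C1 - sin(8*b)/16 + cos(4*b/3)


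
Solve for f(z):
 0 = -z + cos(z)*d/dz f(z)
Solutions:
 f(z) = C1 + Integral(z/cos(z), z)


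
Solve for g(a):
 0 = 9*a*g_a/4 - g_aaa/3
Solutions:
 g(a) = C1 + Integral(C2*airyai(3*2^(1/3)*a/2) + C3*airybi(3*2^(1/3)*a/2), a)


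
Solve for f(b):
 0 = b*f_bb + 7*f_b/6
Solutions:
 f(b) = C1 + C2/b^(1/6)


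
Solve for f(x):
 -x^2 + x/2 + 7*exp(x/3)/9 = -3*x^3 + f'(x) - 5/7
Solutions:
 f(x) = C1 + 3*x^4/4 - x^3/3 + x^2/4 + 5*x/7 + 7*exp(x/3)/3


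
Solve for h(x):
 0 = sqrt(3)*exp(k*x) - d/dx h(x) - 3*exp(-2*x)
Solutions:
 h(x) = C1 + 3*exp(-2*x)/2 + sqrt(3)*exp(k*x)/k


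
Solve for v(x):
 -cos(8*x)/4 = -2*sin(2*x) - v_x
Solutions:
 v(x) = C1 + sin(8*x)/32 + cos(2*x)


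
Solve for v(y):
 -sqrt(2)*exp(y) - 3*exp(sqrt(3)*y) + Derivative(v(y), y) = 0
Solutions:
 v(y) = C1 + sqrt(2)*exp(y) + sqrt(3)*exp(sqrt(3)*y)


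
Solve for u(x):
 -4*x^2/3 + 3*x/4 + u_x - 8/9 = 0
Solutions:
 u(x) = C1 + 4*x^3/9 - 3*x^2/8 + 8*x/9


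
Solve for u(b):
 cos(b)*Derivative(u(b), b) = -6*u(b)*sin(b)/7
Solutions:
 u(b) = C1*cos(b)^(6/7)


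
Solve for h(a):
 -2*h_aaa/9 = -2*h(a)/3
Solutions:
 h(a) = C3*exp(3^(1/3)*a) + (C1*sin(3^(5/6)*a/2) + C2*cos(3^(5/6)*a/2))*exp(-3^(1/3)*a/2)


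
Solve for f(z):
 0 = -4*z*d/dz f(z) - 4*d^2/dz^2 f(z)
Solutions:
 f(z) = C1 + C2*erf(sqrt(2)*z/2)


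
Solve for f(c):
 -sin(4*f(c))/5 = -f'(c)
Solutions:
 -c/5 + log(cos(4*f(c)) - 1)/8 - log(cos(4*f(c)) + 1)/8 = C1


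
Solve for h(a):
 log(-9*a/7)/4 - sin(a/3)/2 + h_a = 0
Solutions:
 h(a) = C1 - a*log(-a)/4 - a*log(3)/2 + a/4 + a*log(7)/4 - 3*cos(a/3)/2


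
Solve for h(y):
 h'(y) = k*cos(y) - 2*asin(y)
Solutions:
 h(y) = C1 + k*sin(y) - 2*y*asin(y) - 2*sqrt(1 - y^2)


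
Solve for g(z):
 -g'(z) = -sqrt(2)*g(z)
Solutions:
 g(z) = C1*exp(sqrt(2)*z)


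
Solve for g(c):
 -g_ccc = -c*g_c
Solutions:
 g(c) = C1 + Integral(C2*airyai(c) + C3*airybi(c), c)


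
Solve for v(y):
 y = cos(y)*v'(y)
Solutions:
 v(y) = C1 + Integral(y/cos(y), y)


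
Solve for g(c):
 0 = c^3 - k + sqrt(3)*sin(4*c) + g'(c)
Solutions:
 g(c) = C1 - c^4/4 + c*k + sqrt(3)*cos(4*c)/4


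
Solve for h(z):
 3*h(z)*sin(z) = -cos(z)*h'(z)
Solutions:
 h(z) = C1*cos(z)^3


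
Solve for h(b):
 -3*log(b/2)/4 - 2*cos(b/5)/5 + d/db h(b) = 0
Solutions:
 h(b) = C1 + 3*b*log(b)/4 - 3*b/4 - 3*b*log(2)/4 + 2*sin(b/5)


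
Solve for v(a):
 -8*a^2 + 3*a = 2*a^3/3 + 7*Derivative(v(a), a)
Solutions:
 v(a) = C1 - a^4/42 - 8*a^3/21 + 3*a^2/14


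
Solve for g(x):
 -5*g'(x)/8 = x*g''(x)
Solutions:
 g(x) = C1 + C2*x^(3/8)


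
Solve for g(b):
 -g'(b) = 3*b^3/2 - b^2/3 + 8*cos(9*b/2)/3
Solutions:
 g(b) = C1 - 3*b^4/8 + b^3/9 - 16*sin(9*b/2)/27


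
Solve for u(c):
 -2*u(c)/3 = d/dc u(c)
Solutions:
 u(c) = C1*exp(-2*c/3)


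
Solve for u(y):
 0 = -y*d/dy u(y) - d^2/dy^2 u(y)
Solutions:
 u(y) = C1 + C2*erf(sqrt(2)*y/2)


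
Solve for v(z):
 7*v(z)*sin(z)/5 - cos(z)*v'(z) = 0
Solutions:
 v(z) = C1/cos(z)^(7/5)


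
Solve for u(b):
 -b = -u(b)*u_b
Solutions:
 u(b) = -sqrt(C1 + b^2)
 u(b) = sqrt(C1 + b^2)


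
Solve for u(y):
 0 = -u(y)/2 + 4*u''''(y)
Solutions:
 u(y) = C1*exp(-2^(1/4)*y/2) + C2*exp(2^(1/4)*y/2) + C3*sin(2^(1/4)*y/2) + C4*cos(2^(1/4)*y/2)


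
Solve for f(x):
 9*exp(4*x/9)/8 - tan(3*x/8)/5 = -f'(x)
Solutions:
 f(x) = C1 - 81*exp(4*x/9)/32 - 8*log(cos(3*x/8))/15


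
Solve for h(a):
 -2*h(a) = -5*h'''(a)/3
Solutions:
 h(a) = C3*exp(5^(2/3)*6^(1/3)*a/5) + (C1*sin(2^(1/3)*3^(5/6)*5^(2/3)*a/10) + C2*cos(2^(1/3)*3^(5/6)*5^(2/3)*a/10))*exp(-5^(2/3)*6^(1/3)*a/10)


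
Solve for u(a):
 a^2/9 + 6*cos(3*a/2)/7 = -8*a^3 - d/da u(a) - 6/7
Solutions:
 u(a) = C1 - 2*a^4 - a^3/27 - 6*a/7 - 4*sin(3*a/2)/7


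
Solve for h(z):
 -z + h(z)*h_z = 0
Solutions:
 h(z) = -sqrt(C1 + z^2)
 h(z) = sqrt(C1 + z^2)


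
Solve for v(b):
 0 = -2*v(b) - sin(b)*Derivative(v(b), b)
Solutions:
 v(b) = C1*(cos(b) + 1)/(cos(b) - 1)


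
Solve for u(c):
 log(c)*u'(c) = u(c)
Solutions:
 u(c) = C1*exp(li(c))


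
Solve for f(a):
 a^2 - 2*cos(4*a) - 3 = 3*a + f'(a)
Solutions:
 f(a) = C1 + a^3/3 - 3*a^2/2 - 3*a - sin(4*a)/2


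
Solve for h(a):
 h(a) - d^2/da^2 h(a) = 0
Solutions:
 h(a) = C1*exp(-a) + C2*exp(a)


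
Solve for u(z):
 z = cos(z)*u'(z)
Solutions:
 u(z) = C1 + Integral(z/cos(z), z)


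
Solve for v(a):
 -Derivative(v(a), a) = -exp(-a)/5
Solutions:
 v(a) = C1 - exp(-a)/5


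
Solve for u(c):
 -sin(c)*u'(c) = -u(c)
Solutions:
 u(c) = C1*sqrt(cos(c) - 1)/sqrt(cos(c) + 1)


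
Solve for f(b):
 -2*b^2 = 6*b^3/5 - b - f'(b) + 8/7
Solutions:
 f(b) = C1 + 3*b^4/10 + 2*b^3/3 - b^2/2 + 8*b/7


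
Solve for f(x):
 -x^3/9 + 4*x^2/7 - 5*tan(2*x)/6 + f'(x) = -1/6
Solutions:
 f(x) = C1 + x^4/36 - 4*x^3/21 - x/6 - 5*log(cos(2*x))/12


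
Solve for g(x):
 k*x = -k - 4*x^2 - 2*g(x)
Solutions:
 g(x) = -k*x/2 - k/2 - 2*x^2


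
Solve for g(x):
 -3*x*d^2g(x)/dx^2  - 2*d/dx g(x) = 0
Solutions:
 g(x) = C1 + C2*x^(1/3)


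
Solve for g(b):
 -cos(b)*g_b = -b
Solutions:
 g(b) = C1 + Integral(b/cos(b), b)


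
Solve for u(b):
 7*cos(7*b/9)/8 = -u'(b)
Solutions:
 u(b) = C1 - 9*sin(7*b/9)/8


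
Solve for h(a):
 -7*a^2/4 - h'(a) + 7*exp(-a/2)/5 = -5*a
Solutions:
 h(a) = C1 - 7*a^3/12 + 5*a^2/2 - 14*exp(-a/2)/5


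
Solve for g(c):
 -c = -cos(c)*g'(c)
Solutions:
 g(c) = C1 + Integral(c/cos(c), c)


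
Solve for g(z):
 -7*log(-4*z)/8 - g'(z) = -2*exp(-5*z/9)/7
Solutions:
 g(z) = C1 - 7*z*log(-z)/8 + 7*z*(1 - 2*log(2))/8 - 18*exp(-5*z/9)/35


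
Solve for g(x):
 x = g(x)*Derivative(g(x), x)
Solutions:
 g(x) = -sqrt(C1 + x^2)
 g(x) = sqrt(C1 + x^2)


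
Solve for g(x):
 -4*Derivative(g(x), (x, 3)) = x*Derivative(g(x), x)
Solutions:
 g(x) = C1 + Integral(C2*airyai(-2^(1/3)*x/2) + C3*airybi(-2^(1/3)*x/2), x)


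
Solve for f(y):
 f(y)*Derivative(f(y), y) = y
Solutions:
 f(y) = -sqrt(C1 + y^2)
 f(y) = sqrt(C1 + y^2)


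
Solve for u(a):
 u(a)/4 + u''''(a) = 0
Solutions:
 u(a) = (C1*sin(a/2) + C2*cos(a/2))*exp(-a/2) + (C3*sin(a/2) + C4*cos(a/2))*exp(a/2)


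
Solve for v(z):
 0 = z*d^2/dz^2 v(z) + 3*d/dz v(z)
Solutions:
 v(z) = C1 + C2/z^2


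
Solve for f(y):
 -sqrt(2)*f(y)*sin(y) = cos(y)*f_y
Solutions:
 f(y) = C1*cos(y)^(sqrt(2))


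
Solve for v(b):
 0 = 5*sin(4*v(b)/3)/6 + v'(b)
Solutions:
 5*b/6 + 3*log(cos(4*v(b)/3) - 1)/8 - 3*log(cos(4*v(b)/3) + 1)/8 = C1


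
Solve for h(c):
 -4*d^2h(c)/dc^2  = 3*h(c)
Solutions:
 h(c) = C1*sin(sqrt(3)*c/2) + C2*cos(sqrt(3)*c/2)


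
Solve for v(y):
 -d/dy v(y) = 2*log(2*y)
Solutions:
 v(y) = C1 - 2*y*log(y) - y*log(4) + 2*y


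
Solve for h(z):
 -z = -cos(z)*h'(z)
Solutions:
 h(z) = C1 + Integral(z/cos(z), z)


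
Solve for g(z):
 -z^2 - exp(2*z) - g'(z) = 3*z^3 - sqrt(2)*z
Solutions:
 g(z) = C1 - 3*z^4/4 - z^3/3 + sqrt(2)*z^2/2 - exp(2*z)/2


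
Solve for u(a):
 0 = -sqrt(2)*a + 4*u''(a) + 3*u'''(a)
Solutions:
 u(a) = C1 + C2*a + C3*exp(-4*a/3) + sqrt(2)*a^3/24 - 3*sqrt(2)*a^2/32


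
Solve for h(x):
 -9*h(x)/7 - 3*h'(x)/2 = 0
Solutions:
 h(x) = C1*exp(-6*x/7)


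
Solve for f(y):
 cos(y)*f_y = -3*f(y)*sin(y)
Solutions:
 f(y) = C1*cos(y)^3


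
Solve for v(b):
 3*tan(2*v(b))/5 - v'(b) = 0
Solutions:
 v(b) = -asin(C1*exp(6*b/5))/2 + pi/2
 v(b) = asin(C1*exp(6*b/5))/2


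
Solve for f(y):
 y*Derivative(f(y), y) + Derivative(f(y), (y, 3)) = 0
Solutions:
 f(y) = C1 + Integral(C2*airyai(-y) + C3*airybi(-y), y)


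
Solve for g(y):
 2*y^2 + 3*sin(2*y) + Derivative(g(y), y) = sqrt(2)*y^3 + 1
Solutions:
 g(y) = C1 + sqrt(2)*y^4/4 - 2*y^3/3 + y + 3*cos(2*y)/2


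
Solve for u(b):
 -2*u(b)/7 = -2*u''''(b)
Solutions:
 u(b) = C1*exp(-7^(3/4)*b/7) + C2*exp(7^(3/4)*b/7) + C3*sin(7^(3/4)*b/7) + C4*cos(7^(3/4)*b/7)


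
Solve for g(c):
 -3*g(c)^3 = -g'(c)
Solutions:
 g(c) = -sqrt(2)*sqrt(-1/(C1 + 3*c))/2
 g(c) = sqrt(2)*sqrt(-1/(C1 + 3*c))/2


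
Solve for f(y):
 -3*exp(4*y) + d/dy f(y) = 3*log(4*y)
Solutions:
 f(y) = C1 + 3*y*log(y) + 3*y*(-1 + 2*log(2)) + 3*exp(4*y)/4


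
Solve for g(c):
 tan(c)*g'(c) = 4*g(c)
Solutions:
 g(c) = C1*sin(c)^4


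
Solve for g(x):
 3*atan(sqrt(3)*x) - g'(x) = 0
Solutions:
 g(x) = C1 + 3*x*atan(sqrt(3)*x) - sqrt(3)*log(3*x^2 + 1)/2


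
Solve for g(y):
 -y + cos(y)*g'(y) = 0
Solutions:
 g(y) = C1 + Integral(y/cos(y), y)


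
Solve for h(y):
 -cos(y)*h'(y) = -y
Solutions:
 h(y) = C1 + Integral(y/cos(y), y)


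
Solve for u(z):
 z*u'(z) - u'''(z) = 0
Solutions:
 u(z) = C1 + Integral(C2*airyai(z) + C3*airybi(z), z)


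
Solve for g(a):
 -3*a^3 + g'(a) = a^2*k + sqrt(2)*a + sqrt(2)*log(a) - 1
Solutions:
 g(a) = C1 + 3*a^4/4 + a^3*k/3 + sqrt(2)*a^2/2 + sqrt(2)*a*log(a) - sqrt(2)*a - a


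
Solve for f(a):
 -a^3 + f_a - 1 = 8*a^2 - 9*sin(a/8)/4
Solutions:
 f(a) = C1 + a^4/4 + 8*a^3/3 + a + 18*cos(a/8)


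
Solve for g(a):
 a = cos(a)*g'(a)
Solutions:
 g(a) = C1 + Integral(a/cos(a), a)


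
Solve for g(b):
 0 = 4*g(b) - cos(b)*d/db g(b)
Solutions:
 g(b) = C1*(sin(b)^2 + 2*sin(b) + 1)/(sin(b)^2 - 2*sin(b) + 1)


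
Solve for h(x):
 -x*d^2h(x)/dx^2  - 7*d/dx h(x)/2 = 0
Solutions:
 h(x) = C1 + C2/x^(5/2)


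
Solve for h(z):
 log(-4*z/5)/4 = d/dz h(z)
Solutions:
 h(z) = C1 + z*log(-z)/4 + z*(-log(5) - 1 + 2*log(2))/4


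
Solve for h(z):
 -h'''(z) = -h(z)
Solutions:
 h(z) = C3*exp(z) + (C1*sin(sqrt(3)*z/2) + C2*cos(sqrt(3)*z/2))*exp(-z/2)


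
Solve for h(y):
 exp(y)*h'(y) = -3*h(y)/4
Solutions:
 h(y) = C1*exp(3*exp(-y)/4)


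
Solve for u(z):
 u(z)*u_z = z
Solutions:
 u(z) = -sqrt(C1 + z^2)
 u(z) = sqrt(C1 + z^2)


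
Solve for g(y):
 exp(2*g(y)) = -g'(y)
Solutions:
 g(y) = log(-sqrt(-1/(C1 - y))) - log(2)/2
 g(y) = log(-1/(C1 - y))/2 - log(2)/2


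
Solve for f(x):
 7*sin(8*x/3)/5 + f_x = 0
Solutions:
 f(x) = C1 + 21*cos(8*x/3)/40


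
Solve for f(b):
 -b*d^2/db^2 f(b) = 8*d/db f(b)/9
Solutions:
 f(b) = C1 + C2*b^(1/9)


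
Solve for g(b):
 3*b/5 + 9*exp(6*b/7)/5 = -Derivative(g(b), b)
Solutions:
 g(b) = C1 - 3*b^2/10 - 21*exp(6*b/7)/10


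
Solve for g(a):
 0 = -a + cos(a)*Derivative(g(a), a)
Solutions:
 g(a) = C1 + Integral(a/cos(a), a)


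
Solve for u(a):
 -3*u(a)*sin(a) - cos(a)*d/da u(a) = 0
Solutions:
 u(a) = C1*cos(a)^3


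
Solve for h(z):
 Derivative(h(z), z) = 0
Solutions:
 h(z) = C1


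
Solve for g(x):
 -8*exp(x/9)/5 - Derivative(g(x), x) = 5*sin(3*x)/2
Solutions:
 g(x) = C1 - 72*exp(x/9)/5 + 5*cos(3*x)/6


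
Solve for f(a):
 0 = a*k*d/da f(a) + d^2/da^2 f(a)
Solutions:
 f(a) = Piecewise((-sqrt(2)*sqrt(pi)*C1*erf(sqrt(2)*a*sqrt(k)/2)/(2*sqrt(k)) - C2, (k > 0) | (k < 0)), (-C1*a - C2, True))


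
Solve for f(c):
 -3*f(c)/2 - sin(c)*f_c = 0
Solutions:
 f(c) = C1*(cos(c) + 1)^(3/4)/(cos(c) - 1)^(3/4)


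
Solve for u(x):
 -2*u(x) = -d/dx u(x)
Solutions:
 u(x) = C1*exp(2*x)


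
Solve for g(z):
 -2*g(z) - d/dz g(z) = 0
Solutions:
 g(z) = C1*exp(-2*z)


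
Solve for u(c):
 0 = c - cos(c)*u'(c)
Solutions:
 u(c) = C1 + Integral(c/cos(c), c)


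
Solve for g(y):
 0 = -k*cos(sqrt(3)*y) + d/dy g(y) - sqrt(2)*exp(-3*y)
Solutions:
 g(y) = C1 + sqrt(3)*k*sin(sqrt(3)*y)/3 - sqrt(2)*exp(-3*y)/3


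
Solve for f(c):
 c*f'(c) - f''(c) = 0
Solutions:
 f(c) = C1 + C2*erfi(sqrt(2)*c/2)


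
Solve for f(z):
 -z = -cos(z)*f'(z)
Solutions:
 f(z) = C1 + Integral(z/cos(z), z)


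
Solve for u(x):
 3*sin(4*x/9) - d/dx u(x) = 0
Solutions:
 u(x) = C1 - 27*cos(4*x/9)/4


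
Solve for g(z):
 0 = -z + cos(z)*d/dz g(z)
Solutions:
 g(z) = C1 + Integral(z/cos(z), z)


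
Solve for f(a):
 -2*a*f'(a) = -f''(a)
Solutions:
 f(a) = C1 + C2*erfi(a)


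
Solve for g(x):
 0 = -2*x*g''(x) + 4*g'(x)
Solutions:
 g(x) = C1 + C2*x^3


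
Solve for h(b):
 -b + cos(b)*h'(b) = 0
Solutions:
 h(b) = C1 + Integral(b/cos(b), b)


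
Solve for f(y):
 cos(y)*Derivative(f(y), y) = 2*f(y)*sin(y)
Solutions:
 f(y) = C1/cos(y)^2


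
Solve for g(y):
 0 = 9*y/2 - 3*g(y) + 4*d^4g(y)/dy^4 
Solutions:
 g(y) = C1*exp(-sqrt(2)*3^(1/4)*y/2) + C2*exp(sqrt(2)*3^(1/4)*y/2) + C3*sin(sqrt(2)*3^(1/4)*y/2) + C4*cos(sqrt(2)*3^(1/4)*y/2) + 3*y/2


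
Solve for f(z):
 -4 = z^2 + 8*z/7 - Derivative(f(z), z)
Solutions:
 f(z) = C1 + z^3/3 + 4*z^2/7 + 4*z


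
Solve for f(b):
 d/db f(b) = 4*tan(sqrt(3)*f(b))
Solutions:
 f(b) = sqrt(3)*(pi - asin(C1*exp(4*sqrt(3)*b)))/3
 f(b) = sqrt(3)*asin(C1*exp(4*sqrt(3)*b))/3


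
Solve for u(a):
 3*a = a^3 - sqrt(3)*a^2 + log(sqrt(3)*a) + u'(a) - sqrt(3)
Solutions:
 u(a) = C1 - a^4/4 + sqrt(3)*a^3/3 + 3*a^2/2 - a*log(a) - a*log(3)/2 + a + sqrt(3)*a


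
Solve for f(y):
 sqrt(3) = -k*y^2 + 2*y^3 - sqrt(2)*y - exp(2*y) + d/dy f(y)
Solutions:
 f(y) = C1 + k*y^3/3 - y^4/2 + sqrt(2)*y^2/2 + sqrt(3)*y + exp(2*y)/2


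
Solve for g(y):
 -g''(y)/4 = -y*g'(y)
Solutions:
 g(y) = C1 + C2*erfi(sqrt(2)*y)


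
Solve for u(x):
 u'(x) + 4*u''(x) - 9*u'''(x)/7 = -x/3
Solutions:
 u(x) = C1 + C2*exp(x*(14 - sqrt(259))/9) + C3*exp(x*(14 + sqrt(259))/9) - x^2/6 + 4*x/3


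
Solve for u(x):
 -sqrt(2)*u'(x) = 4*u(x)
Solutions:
 u(x) = C1*exp(-2*sqrt(2)*x)


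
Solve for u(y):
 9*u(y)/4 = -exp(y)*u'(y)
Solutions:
 u(y) = C1*exp(9*exp(-y)/4)


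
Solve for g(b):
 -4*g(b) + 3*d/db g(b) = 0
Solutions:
 g(b) = C1*exp(4*b/3)


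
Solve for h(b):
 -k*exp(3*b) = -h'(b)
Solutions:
 h(b) = C1 + k*exp(3*b)/3


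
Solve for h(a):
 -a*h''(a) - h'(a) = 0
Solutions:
 h(a) = C1 + C2*log(a)


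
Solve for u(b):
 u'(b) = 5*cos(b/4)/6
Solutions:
 u(b) = C1 + 10*sin(b/4)/3


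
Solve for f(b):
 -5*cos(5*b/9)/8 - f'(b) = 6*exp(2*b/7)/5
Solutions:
 f(b) = C1 - 21*exp(2*b/7)/5 - 9*sin(5*b/9)/8


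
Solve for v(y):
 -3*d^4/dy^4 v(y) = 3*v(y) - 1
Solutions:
 v(y) = (C1*sin(sqrt(2)*y/2) + C2*cos(sqrt(2)*y/2))*exp(-sqrt(2)*y/2) + (C3*sin(sqrt(2)*y/2) + C4*cos(sqrt(2)*y/2))*exp(sqrt(2)*y/2) + 1/3


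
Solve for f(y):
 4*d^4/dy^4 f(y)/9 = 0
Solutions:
 f(y) = C1 + C2*y + C3*y^2 + C4*y^3


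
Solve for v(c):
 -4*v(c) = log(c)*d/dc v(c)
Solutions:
 v(c) = C1*exp(-4*li(c))


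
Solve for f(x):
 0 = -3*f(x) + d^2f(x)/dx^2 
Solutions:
 f(x) = C1*exp(-sqrt(3)*x) + C2*exp(sqrt(3)*x)


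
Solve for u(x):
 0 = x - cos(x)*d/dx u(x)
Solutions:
 u(x) = C1 + Integral(x/cos(x), x)


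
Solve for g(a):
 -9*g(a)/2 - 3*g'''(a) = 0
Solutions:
 g(a) = C3*exp(-2^(2/3)*3^(1/3)*a/2) + (C1*sin(2^(2/3)*3^(5/6)*a/4) + C2*cos(2^(2/3)*3^(5/6)*a/4))*exp(2^(2/3)*3^(1/3)*a/4)


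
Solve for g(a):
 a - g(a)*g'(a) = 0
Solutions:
 g(a) = -sqrt(C1 + a^2)
 g(a) = sqrt(C1 + a^2)


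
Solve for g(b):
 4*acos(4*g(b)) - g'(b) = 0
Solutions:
 Integral(1/acos(4*_y), (_y, g(b))) = C1 + 4*b


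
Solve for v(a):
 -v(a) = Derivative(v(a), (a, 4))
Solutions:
 v(a) = (C1*sin(sqrt(2)*a/2) + C2*cos(sqrt(2)*a/2))*exp(-sqrt(2)*a/2) + (C3*sin(sqrt(2)*a/2) + C4*cos(sqrt(2)*a/2))*exp(sqrt(2)*a/2)


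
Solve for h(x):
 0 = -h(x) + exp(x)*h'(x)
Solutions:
 h(x) = C1*exp(-exp(-x))


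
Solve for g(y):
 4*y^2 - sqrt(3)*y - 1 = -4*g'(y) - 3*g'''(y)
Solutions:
 g(y) = C1 + C2*sin(2*sqrt(3)*y/3) + C3*cos(2*sqrt(3)*y/3) - y^3/3 + sqrt(3)*y^2/8 + 7*y/4


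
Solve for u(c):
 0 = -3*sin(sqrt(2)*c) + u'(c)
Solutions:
 u(c) = C1 - 3*sqrt(2)*cos(sqrt(2)*c)/2


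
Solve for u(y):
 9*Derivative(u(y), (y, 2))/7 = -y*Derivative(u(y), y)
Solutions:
 u(y) = C1 + C2*erf(sqrt(14)*y/6)


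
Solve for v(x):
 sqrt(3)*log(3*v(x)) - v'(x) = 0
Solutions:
 -sqrt(3)*Integral(1/(log(_y) + log(3)), (_y, v(x)))/3 = C1 - x


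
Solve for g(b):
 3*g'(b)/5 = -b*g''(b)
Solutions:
 g(b) = C1 + C2*b^(2/5)


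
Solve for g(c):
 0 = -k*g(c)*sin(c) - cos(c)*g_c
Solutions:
 g(c) = C1*exp(k*log(cos(c)))


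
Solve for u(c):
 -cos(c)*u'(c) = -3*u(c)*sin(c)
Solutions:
 u(c) = C1/cos(c)^3


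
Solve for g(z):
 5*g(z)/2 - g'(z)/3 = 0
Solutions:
 g(z) = C1*exp(15*z/2)


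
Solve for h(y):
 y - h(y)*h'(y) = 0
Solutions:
 h(y) = -sqrt(C1 + y^2)
 h(y) = sqrt(C1 + y^2)


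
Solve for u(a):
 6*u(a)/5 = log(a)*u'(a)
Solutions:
 u(a) = C1*exp(6*li(a)/5)


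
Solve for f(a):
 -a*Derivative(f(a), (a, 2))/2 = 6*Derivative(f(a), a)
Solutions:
 f(a) = C1 + C2/a^11


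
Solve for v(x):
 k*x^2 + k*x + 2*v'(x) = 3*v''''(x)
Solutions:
 v(x) = C1 + C4*exp(2^(1/3)*3^(2/3)*x/3) - k*x^3/6 - k*x^2/4 + (C2*sin(2^(1/3)*3^(1/6)*x/2) + C3*cos(2^(1/3)*3^(1/6)*x/2))*exp(-2^(1/3)*3^(2/3)*x/6)
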